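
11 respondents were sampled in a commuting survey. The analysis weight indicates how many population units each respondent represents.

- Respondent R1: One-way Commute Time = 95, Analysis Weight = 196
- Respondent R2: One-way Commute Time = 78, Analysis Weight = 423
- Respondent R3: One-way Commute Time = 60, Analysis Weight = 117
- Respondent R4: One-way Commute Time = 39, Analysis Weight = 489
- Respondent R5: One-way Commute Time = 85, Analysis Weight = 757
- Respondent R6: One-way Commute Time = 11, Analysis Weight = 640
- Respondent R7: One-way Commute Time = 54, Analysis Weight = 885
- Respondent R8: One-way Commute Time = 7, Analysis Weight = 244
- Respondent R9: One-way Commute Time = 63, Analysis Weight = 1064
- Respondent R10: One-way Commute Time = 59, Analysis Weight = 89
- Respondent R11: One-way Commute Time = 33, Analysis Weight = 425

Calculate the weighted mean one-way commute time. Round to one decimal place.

53.5

Weighted sum = 95×196 + 78×423 + 60×117 + 39×489 + 85×757 + 11×640 + 54×885 + 7×244 + 63×1064 + 59×89 + 33×425
  = 284896
Sum of weights = 196 + 423 + 117 + 489 + 757 + 640 + 885 + 244 + 1064 + 89 + 425 = 5329
Weighted mean = 284896 / 5329 = 53.461437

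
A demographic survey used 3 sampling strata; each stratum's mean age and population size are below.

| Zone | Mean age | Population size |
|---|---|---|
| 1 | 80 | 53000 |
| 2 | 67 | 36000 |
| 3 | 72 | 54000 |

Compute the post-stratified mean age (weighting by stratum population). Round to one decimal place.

Σ Nₕ·x̄ₕ = 80×53000 + 67×36000 + 72×54000
  = 4240000 + 2412000 + 3888000 = 10540000
Σ Nₕ = 53000 + 36000 + 54000 = 143000
Overall mean = 10540000 / 143000 = 73.706294

73.7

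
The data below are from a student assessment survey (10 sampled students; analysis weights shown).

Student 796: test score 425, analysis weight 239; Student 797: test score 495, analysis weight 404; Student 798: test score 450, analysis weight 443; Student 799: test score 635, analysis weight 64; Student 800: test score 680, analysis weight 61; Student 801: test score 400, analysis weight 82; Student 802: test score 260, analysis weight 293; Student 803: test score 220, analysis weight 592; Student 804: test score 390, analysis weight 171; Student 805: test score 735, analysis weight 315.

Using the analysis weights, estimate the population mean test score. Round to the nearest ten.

Weighted sum = 425×239 + 495×404 + 450×443 + 635×64 + 680×61 + 400×82 + 260×293 + 220×592 + 390×171 + 735×315
  = 101575 + 199980 + 199350 + 40640 + 41480 + 32800 + 76180 + 130240 + 66690 + 231525 = 1120460
Sum of weights = 239 + 404 + 443 + 64 + 61 + 82 + 293 + 592 + 171 + 315 = 2664
Weighted mean = 1120460 / 2664 = 420.59309

420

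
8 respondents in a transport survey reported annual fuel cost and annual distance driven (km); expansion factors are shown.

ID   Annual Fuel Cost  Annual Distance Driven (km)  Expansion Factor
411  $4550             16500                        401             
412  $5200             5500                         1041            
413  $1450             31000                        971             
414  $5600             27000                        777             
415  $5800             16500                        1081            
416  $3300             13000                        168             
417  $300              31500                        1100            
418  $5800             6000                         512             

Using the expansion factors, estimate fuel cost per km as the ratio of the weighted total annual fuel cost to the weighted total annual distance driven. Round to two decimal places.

Σ wᵢ·y = 4550×401 + 5200×1041 + 1450×971 + 5600×777 + 5800×1081 + 3300×168 + 300×1100 + 5800×512
  = 1824550 + 5413200 + 1407950 + 4351200 + 6269800 + 554400 + 330000 + 2969600 = 23120700
Σ wᵢ·x = 16500×401 + 5500×1041 + 31000×971 + 27000×777 + 16500×1081 + 13000×168 + 31500×1100 + 6000×512
  = 6616500 + 5725500 + 30101000 + 20979000 + 17836500 + 2184000 + 34650000 + 3072000 = 121164500
Ratio = 23120700 / 121164500 = 0.19082074

0.19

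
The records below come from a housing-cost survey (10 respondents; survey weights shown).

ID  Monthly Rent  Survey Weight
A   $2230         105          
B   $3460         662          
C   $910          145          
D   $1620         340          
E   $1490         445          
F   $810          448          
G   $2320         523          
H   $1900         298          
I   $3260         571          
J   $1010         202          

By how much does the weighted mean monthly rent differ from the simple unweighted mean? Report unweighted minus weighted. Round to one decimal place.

Unweighted sum = 2230 + 3460 + 910 + 1620 + 1490 + 810 + 2320 + 1900 + 3260 + 1010 = 19010
Unweighted mean = 19010 / 10 = 1901
Weighted sum = 2230×105 + 3460×662 + 910×145 + 1620×340 + 1490×445 + 810×448 + 2320×523 + 1900×298 + 3260×571 + 1010×202
  = 234150 + 2290520 + 131950 + 550800 + 663050 + 362880 + 1213360 + 566200 + 1861460 + 204020 = 8078390
Sum of weights = 105 + 662 + 145 + 340 + 445 + 448 + 523 + 298 + 571 + 202 = 3739
Weighted mean = 8078390 / 3739 = 2160.575
Difference (unweighted minus weighted) = -259.57502

-259.6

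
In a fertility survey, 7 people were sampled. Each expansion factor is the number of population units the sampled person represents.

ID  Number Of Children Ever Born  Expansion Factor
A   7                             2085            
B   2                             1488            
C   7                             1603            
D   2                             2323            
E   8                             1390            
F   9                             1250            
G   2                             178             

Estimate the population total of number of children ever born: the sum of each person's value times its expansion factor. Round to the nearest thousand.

Weighted total = 7×2085 + 2×1488 + 7×1603 + 2×2323 + 8×1390 + 9×1250 + 2×178
  = 14595 + 2976 + 11221 + 4646 + 11120 + 11250 + 356 = 56164

56000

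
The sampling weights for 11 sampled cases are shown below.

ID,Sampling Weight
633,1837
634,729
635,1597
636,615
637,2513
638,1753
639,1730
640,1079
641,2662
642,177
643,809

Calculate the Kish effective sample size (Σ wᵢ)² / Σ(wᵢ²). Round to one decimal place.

8.5

Σ wᵢ = 1837 + 729 + 1597 + 615 + 2513 + 1753 + 1730 + 1079 + 2662 + 177 + 809 = 15501
Σ wᵢ² = 28152017
n_eff = 15501² / 28152017 = 240281001 / 28152017 = 8.5351256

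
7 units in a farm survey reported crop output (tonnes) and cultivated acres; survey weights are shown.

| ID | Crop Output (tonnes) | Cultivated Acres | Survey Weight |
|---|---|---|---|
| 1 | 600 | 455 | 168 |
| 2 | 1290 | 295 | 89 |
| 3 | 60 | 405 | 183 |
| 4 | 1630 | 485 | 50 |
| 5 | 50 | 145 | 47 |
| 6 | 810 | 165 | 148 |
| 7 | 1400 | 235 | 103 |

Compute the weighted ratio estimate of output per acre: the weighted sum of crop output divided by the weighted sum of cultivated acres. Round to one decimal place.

2.2

Σ wᵢ·y = 600×168 + 1290×89 + 60×183 + 1630×50 + 50×47 + 810×148 + 1400×103
  = 100800 + 114810 + 10980 + 81500 + 2350 + 119880 + 144200 = 574520
Σ wᵢ·x = 455×168 + 295×89 + 405×183 + 485×50 + 145×47 + 165×148 + 235×103
  = 76440 + 26255 + 74115 + 24250 + 6815 + 24420 + 24205 = 256500
Ratio = 574520 / 256500 = 2.2398441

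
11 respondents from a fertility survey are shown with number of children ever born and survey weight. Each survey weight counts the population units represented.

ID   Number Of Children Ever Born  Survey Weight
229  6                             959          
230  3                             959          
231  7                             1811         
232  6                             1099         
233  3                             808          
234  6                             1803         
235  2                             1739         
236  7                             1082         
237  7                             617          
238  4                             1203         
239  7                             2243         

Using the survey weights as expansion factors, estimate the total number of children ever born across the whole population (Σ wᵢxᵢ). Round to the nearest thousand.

Weighted total = 6×959 + 3×959 + 7×1811 + 6×1099 + 3×808 + 6×1803 + 2×1739 + 7×1082 + 7×617 + 4×1203 + 7×2243
  = 77028

77000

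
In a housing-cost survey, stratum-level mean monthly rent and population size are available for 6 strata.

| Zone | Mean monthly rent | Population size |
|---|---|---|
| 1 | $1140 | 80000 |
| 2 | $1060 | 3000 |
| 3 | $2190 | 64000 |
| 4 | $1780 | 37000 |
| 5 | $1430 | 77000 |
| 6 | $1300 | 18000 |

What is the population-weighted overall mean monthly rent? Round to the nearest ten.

1560

Σ Nₕ·x̄ₕ = 1140×80000 + 1060×3000 + 2190×64000 + 1780×37000 + 1430×77000 + 1300×18000
  = 433910000
Σ Nₕ = 80000 + 3000 + 64000 + 37000 + 77000 + 18000 = 279000
Overall mean = 433910000 / 279000 = 1555.233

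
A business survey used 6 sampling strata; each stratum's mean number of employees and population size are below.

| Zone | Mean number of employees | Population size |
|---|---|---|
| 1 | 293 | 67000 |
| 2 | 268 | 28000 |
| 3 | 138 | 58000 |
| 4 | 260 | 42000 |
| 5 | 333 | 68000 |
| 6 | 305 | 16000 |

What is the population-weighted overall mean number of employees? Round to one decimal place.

263.7

Σ Nₕ·x̄ₕ = 293×67000 + 268×28000 + 138×58000 + 260×42000 + 333×68000 + 305×16000
  = 19631000 + 7504000 + 8004000 + 10920000 + 22644000 + 4880000 = 73583000
Σ Nₕ = 67000 + 28000 + 58000 + 42000 + 68000 + 16000 = 279000
Overall mean = 73583000 / 279000 = 263.73835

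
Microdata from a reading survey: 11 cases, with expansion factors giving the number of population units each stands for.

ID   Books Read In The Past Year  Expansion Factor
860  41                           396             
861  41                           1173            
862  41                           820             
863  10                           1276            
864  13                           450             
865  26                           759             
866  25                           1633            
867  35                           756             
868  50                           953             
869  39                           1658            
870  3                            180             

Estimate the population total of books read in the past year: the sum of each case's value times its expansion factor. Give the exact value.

Weighted total = 41×396 + 41×1173 + 41×820 + 10×1276 + 13×450 + 26×759 + 25×1633 + 35×756 + 50×953 + 39×1658 + 3×180
  = 16236 + 48093 + 33620 + 12760 + 5850 + 19734 + 40825 + 26460 + 47650 + 64662 + 540 = 316430

316430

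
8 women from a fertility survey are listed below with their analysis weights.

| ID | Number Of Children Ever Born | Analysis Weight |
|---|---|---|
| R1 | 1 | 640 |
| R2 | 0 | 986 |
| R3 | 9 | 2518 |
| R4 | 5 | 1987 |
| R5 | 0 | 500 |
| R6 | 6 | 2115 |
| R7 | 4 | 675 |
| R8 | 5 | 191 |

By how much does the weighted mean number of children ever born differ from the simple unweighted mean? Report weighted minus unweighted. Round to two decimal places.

Unweighted sum = 1 + 0 + 9 + 5 + 0 + 6 + 4 + 5 = 30
Unweighted mean = 30 / 8 = 3.75
Weighted sum = 1×640 + 0×986 + 9×2518 + 5×1987 + 0×500 + 6×2115 + 4×675 + 5×191
  = 640 + 0 + 22662 + 9935 + 0 + 12690 + 2700 + 955 = 49582
Sum of weights = 640 + 986 + 2518 + 1987 + 500 + 2115 + 675 + 191 = 9612
Weighted mean = 49582 / 9612 = 5.1583437
Difference (weighted minus unweighted) = 1.4083437

1.41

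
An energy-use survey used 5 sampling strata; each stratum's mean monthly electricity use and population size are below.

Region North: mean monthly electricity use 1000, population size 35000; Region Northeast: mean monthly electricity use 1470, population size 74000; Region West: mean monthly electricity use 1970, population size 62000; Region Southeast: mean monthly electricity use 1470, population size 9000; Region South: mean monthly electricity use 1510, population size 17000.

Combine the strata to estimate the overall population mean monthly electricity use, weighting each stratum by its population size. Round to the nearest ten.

Σ Nₕ·x̄ₕ = 1000×35000 + 1470×74000 + 1970×62000 + 1470×9000 + 1510×17000
  = 35000000 + 108780000 + 122140000 + 13230000 + 25670000 = 304820000
Σ Nₕ = 197000
Overall mean = 304820000 / 197000 = 1547.3096

1550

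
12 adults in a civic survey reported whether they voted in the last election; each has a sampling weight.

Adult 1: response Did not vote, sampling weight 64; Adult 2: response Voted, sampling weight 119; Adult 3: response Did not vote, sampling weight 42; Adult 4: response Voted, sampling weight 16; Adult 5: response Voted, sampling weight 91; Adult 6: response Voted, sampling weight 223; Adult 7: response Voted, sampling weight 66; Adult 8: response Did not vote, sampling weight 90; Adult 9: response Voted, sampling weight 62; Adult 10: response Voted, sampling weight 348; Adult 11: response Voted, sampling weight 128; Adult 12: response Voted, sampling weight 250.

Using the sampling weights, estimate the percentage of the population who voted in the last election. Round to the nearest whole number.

87

Sum of weights for 'Voted' = 119 + 16 + 91 + 223 + 66 + 62 + 348 + 128 + 250 = 1303
Total weight = 64 + 119 + 42 + 16 + 91 + 223 + 66 + 90 + 62 + 348 + 128 + 250 = 1499
Weighted proportion = 1303 / 1499 = 0.86924616 → 86.924616%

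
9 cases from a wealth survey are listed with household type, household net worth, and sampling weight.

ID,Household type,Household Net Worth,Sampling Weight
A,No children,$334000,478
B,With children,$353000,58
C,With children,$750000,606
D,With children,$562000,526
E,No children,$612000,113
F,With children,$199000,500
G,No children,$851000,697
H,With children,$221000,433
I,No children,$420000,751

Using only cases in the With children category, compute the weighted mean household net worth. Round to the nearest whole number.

With children rows: B, C, D, F, H
Weighted sum = 353000×58 + 750000×606 + 562000×526 + 199000×500 + 221000×433
  = 20474000 + 454500000 + 295612000 + 99500000 + 95693000 = 965779000
Sum of weights = 58 + 606 + 526 + 500 + 433 = 2123
Weighted mean = 965779000 / 2123 = 454912.39

454912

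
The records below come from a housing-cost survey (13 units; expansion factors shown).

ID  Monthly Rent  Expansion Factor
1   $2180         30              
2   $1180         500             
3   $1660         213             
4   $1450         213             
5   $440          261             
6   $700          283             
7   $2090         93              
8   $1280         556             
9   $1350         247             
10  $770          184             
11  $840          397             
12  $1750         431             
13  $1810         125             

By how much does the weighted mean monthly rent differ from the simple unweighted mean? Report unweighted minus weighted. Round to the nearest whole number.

Unweighted sum = 17500
Unweighted mean = 17500 / 13 = 1346.1538
Weighted sum = 4325930
Sum of weights = 3533
Weighted mean = 4325930 / 3533 = 1224.4353
Difference (unweighted minus weighted) = 121.71852

122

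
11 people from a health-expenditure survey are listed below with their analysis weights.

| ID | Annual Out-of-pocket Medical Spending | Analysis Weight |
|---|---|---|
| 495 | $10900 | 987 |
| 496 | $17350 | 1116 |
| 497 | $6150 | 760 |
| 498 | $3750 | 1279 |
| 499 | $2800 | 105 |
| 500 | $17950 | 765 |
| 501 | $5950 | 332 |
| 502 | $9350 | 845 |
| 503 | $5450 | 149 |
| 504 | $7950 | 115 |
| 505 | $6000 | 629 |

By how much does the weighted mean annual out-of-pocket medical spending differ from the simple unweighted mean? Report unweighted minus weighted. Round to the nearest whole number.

Unweighted sum = 10900 + 17350 + 6150 + 3750 + 2800 + 17950 + 5950 + 9350 + 5450 + 7950 + 6000 = 93600
Unweighted mean = 93600 / 11 = 8509.0909
Weighted sum = 10900×987 + 17350×1116 + 6150×760 + 3750×1279 + 2800×105 + 17950×765 + 5950×332 + 9350×845 + 5450×149 + 7950×115 + 6000×629
  = 68993350
Sum of weights = 987 + 1116 + 760 + 1279 + 105 + 765 + 332 + 845 + 149 + 115 + 629 = 7082
Weighted mean = 68993350 / 7082 = 9742.0714
Difference (unweighted minus weighted) = -1232.9805

-1233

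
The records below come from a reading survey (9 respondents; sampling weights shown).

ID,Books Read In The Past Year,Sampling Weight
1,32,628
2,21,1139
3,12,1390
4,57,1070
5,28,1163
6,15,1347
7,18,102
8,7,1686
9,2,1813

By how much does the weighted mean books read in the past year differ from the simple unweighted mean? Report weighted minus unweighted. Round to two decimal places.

-2.79

Unweighted sum = 32 + 21 + 12 + 57 + 28 + 15 + 18 + 7 + 2 = 192
Unweighted mean = 192 / 9 = 21.333333
Weighted sum = 32×628 + 21×1139 + 12×1390 + 57×1070 + 28×1163 + 15×1347 + 18×102 + 7×1686 + 2×1813
  = 20096 + 23919 + 16680 + 60990 + 32564 + 20205 + 1836 + 11802 + 3626 = 191718
Sum of weights = 628 + 1139 + 1390 + 1070 + 1163 + 1347 + 102 + 1686 + 1813 = 10338
Weighted mean = 191718 / 10338 = 18.54498
Difference (weighted minus unweighted) = -2.7883536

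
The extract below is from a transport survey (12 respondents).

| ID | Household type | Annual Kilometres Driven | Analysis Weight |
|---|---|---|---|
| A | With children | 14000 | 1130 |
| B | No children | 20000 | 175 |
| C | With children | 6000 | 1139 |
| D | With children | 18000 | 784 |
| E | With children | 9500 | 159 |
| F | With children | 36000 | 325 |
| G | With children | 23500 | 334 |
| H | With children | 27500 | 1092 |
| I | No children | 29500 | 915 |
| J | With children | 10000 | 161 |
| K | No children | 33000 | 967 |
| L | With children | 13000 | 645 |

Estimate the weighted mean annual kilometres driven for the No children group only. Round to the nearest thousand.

No children rows: B, I, K
Weighted sum = 20000×175 + 29500×915 + 33000×967
  = 3500000 + 26992500 + 31911000 = 62403500
Sum of weights = 175 + 915 + 967 = 2057
Weighted mean = 62403500 / 2057 = 30337.141

30000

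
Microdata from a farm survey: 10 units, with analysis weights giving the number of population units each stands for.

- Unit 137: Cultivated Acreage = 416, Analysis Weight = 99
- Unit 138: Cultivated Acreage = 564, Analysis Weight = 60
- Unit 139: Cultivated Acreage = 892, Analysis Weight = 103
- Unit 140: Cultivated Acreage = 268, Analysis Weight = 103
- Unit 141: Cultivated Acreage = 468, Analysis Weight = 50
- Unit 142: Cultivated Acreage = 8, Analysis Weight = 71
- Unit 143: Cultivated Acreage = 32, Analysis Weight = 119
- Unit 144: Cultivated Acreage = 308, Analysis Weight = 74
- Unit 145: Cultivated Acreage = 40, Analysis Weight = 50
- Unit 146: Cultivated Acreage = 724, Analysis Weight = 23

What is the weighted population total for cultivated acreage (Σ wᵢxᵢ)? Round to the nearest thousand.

Weighted total = 263724

264000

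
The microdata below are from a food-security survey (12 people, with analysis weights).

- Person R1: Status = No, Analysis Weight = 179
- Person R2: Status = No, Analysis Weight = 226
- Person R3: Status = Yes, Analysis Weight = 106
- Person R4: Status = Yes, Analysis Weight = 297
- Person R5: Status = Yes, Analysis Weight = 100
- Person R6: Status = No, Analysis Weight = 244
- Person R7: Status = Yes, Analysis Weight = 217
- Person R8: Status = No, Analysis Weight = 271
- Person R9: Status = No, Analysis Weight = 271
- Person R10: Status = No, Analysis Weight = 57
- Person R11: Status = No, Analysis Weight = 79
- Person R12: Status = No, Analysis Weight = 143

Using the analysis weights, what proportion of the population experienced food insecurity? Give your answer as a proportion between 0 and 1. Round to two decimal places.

0.33

Sum of weights for 'Yes' = 106 + 297 + 100 + 217 = 720
Total weight = 2190
Weighted proportion = 720 / 2190 = 0.32876712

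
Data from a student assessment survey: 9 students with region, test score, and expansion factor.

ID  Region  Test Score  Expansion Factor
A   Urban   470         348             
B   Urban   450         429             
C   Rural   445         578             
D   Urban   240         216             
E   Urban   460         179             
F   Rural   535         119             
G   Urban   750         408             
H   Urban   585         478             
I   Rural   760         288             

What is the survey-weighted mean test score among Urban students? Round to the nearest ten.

Urban rows: A, B, D, E, G, H
Weighted sum = 470×348 + 450×429 + 240×216 + 460×179 + 750×408 + 585×478
  = 1076420
Sum of weights = 348 + 429 + 216 + 179 + 408 + 478 = 2058
Weighted mean = 1076420 / 2058 = 523.04179

520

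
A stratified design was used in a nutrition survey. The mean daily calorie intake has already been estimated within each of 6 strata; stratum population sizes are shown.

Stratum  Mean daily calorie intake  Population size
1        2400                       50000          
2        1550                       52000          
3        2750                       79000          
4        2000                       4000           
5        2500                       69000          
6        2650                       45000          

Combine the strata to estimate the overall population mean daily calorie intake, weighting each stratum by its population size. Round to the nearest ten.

2400

Σ Nₕ·x̄ₕ = 2400×50000 + 1550×52000 + 2750×79000 + 2000×4000 + 2500×69000 + 2650×45000
  = 120000000 + 80600000 + 217250000 + 8000000 + 172500000 + 119250000 = 717600000
Σ Nₕ = 50000 + 52000 + 79000 + 4000 + 69000 + 45000 = 299000
Overall mean = 717600000 / 299000 = 2400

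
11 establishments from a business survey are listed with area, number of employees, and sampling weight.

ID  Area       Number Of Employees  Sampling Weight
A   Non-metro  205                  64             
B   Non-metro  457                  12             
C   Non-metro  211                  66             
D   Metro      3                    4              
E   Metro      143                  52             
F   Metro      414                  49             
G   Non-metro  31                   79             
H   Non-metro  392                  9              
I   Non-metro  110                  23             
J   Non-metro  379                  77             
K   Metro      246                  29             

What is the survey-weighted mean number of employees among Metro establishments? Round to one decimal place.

260.2

Metro rows: D, E, F, K
Weighted sum = 34868
Sum of weights = 4 + 52 + 49 + 29 = 134
Weighted mean = 34868 / 134 = 260.20896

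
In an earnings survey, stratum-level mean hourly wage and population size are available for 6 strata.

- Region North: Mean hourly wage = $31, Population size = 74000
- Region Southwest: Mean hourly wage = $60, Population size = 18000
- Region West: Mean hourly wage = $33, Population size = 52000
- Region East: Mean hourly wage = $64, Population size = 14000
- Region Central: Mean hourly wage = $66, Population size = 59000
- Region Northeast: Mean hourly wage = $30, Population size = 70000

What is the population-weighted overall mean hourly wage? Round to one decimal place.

41.7

Σ Nₕ·x̄ₕ = 31×74000 + 60×18000 + 33×52000 + 64×14000 + 66×59000 + 30×70000
  = 2294000 + 1080000 + 1716000 + 896000 + 3894000 + 2100000 = 11980000
Σ Nₕ = 74000 + 18000 + 52000 + 14000 + 59000 + 70000 = 287000
Overall mean = 11980000 / 287000 = 41.74216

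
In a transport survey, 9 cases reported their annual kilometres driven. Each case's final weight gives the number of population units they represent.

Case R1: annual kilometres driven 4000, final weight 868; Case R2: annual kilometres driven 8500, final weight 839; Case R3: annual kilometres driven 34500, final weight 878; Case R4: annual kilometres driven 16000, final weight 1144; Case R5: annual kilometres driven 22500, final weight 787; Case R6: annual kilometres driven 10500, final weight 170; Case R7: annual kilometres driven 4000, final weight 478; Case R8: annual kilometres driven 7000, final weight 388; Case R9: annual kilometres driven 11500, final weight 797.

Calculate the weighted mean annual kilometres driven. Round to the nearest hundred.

14600

Weighted sum = 4000×868 + 8500×839 + 34500×878 + 16000×1144 + 22500×787 + 10500×170 + 4000×478 + 7000×388 + 11500×797
  = 3472000 + 7131500 + 30291000 + 18304000 + 17707500 + 1785000 + 1912000 + 2716000 + 9165500 = 92484500
Sum of weights = 868 + 839 + 878 + 1144 + 787 + 170 + 478 + 388 + 797 = 6349
Weighted mean = 92484500 / 6349 = 14566.782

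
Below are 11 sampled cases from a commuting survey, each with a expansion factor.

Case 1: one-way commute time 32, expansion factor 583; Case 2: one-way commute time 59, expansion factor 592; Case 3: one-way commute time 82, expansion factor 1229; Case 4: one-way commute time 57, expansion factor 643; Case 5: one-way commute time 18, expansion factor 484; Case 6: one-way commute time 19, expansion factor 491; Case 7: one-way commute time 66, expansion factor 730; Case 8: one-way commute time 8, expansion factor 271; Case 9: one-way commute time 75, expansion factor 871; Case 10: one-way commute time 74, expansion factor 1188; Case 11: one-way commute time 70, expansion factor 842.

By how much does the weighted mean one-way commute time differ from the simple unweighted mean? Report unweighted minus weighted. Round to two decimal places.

-8.60

Unweighted sum = 32 + 59 + 82 + 57 + 18 + 19 + 66 + 8 + 75 + 74 + 70 = 560
Unweighted mean = 560 / 11 = 50.909091
Weighted sum = 32×583 + 59×592 + 82×1229 + 57×643 + 18×484 + 19×491 + 66×730 + 8×271 + 75×871 + 74×1188 + 70×842
  = 18656 + 34928 + 100778 + 36651 + 8712 + 9329 + 48180 + 2168 + 65325 + 87912 + 58940 = 471579
Sum of weights = 583 + 592 + 1229 + 643 + 484 + 491 + 730 + 271 + 871 + 1188 + 842 = 7924
Weighted mean = 471579 / 7924 = 59.512746
Difference (unweighted minus weighted) = -8.6036552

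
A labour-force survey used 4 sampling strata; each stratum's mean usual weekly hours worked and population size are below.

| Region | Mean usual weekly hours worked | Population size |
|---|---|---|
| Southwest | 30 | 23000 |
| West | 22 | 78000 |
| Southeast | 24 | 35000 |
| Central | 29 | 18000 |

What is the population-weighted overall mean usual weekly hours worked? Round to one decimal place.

24.5

Σ Nₕ·x̄ₕ = 3768000
Σ Nₕ = 154000
Overall mean = 3768000 / 154000 = 24.467532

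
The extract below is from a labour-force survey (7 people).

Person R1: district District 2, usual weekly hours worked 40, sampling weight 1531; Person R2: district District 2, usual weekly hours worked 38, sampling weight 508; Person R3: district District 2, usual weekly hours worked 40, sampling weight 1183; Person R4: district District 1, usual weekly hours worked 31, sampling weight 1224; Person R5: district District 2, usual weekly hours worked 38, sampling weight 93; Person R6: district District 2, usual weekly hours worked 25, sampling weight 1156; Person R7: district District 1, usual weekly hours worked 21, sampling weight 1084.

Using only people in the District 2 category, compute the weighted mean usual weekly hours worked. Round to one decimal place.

35.9

District 2 rows: R1, R2, R3, R5, R6
Weighted sum = 40×1531 + 38×508 + 40×1183 + 38×93 + 25×1156
  = 160298
Sum of weights = 1531 + 508 + 1183 + 93 + 1156 = 4471
Weighted mean = 160298 / 4471 = 35.852829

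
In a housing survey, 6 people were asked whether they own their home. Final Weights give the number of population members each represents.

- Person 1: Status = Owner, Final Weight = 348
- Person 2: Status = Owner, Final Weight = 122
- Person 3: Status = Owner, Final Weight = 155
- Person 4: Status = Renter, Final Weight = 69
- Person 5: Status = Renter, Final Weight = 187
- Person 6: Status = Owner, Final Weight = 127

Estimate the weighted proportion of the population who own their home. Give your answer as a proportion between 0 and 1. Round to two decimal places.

Sum of weights for 'Owner' = 348 + 122 + 155 + 127 = 752
Total weight = 348 + 122 + 155 + 69 + 187 + 127 = 1008
Weighted proportion = 752 / 1008 = 0.74603175

0.75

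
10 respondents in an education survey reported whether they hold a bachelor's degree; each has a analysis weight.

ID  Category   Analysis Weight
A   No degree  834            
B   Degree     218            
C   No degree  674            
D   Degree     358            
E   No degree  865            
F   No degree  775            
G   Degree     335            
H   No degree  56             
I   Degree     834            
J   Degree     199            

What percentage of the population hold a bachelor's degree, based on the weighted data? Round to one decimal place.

Sum of weights for 'Degree' = 218 + 358 + 335 + 834 + 199 = 1944
Total weight = 5148
Weighted proportion = 1944 / 5148 = 0.37762238 → 37.762238%

37.8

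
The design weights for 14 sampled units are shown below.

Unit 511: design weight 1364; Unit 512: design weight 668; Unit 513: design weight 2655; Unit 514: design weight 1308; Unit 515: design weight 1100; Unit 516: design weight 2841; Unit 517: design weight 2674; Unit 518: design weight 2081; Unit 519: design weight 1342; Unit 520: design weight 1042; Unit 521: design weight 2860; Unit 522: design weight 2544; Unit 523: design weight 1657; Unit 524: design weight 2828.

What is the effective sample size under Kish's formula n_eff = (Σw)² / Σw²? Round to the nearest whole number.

12

Σ wᵢ = 26964
Σ wᵢ² = 60110224
n_eff = 26964² / 60110224 = 727057296 / 60110224 = 12.095402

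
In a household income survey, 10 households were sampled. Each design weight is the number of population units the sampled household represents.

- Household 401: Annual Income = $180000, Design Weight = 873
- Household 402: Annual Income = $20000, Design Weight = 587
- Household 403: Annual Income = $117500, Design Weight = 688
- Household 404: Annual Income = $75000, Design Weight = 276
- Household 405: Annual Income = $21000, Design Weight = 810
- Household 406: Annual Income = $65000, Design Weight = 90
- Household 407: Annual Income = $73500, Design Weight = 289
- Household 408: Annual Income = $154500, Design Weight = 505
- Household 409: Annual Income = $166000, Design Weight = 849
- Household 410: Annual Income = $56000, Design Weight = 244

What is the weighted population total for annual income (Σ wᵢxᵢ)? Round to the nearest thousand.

547142000

Weighted total = 180000×873 + 20000×587 + 117500×688 + 75000×276 + 21000×810 + 65000×90 + 73500×289 + 154500×505 + 166000×849 + 56000×244
  = 157140000 + 11740000 + 80840000 + 20700000 + 17010000 + 5850000 + 21241500 + 78022500 + 140934000 + 13664000 = 547142000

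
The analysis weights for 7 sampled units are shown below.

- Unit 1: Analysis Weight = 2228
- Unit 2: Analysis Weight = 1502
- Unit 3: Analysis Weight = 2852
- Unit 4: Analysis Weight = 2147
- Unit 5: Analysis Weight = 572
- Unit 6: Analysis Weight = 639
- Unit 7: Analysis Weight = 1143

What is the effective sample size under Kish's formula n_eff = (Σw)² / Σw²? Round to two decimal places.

5.58

Σ wᵢ = 2228 + 1502 + 2852 + 2147 + 572 + 639 + 1143 = 11083
Σ wᵢ² = 4963984 + 2256004 + 8133904 + 4609609 + 327184 + 408321 + 1306449 = 22005455
n_eff = 11083² / 22005455 = 122832889 / 22005455 = 5.5819291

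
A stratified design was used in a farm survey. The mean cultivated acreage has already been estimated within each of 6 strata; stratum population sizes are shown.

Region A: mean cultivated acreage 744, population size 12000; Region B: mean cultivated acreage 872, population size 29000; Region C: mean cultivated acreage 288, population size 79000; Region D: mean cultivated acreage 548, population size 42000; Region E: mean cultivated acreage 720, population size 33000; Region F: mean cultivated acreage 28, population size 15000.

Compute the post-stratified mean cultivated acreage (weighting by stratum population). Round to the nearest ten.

500

Σ Nₕ·x̄ₕ = 104164000
Σ Nₕ = 12000 + 29000 + 79000 + 42000 + 33000 + 15000 = 210000
Overall mean = 104164000 / 210000 = 496.01905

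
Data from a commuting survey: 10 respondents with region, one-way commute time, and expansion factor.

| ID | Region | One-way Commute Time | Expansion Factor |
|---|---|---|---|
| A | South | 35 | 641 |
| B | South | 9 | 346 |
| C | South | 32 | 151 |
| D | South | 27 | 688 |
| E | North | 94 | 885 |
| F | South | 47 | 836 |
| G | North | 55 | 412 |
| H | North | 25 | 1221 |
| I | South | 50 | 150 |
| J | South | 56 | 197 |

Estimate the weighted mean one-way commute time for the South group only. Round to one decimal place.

South rows: A, B, C, D, F, I, J
Weighted sum = 35×641 + 9×346 + 32×151 + 27×688 + 47×836 + 50×150 + 56×197
  = 22435 + 3114 + 4832 + 18576 + 39292 + 7500 + 11032 = 106781
Sum of weights = 641 + 346 + 151 + 688 + 836 + 150 + 197 = 3009
Weighted mean = 106781 / 3009 = 35.487205

35.5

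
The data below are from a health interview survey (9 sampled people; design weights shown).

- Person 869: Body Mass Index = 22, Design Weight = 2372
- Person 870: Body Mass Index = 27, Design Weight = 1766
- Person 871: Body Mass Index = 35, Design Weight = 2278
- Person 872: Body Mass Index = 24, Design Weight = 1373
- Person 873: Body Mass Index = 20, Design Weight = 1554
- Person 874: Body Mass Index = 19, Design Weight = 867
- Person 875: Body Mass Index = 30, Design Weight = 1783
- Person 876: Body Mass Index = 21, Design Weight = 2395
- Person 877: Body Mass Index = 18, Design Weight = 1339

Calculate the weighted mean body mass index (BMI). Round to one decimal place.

24.7

Weighted sum = 22×2372 + 27×1766 + 35×2278 + 24×1373 + 20×1554 + 19×867 + 30×1783 + 21×2395 + 18×1339
  = 387988
Sum of weights = 15727
Weighted mean = 387988 / 15727 = 24.670185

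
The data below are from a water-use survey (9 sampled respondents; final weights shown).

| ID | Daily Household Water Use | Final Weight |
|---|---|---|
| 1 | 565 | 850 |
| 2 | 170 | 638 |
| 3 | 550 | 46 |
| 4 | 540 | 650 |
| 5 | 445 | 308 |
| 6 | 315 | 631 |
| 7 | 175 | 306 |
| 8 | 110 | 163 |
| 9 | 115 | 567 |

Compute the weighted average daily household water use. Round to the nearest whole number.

346

Weighted sum = 565×850 + 170×638 + 550×46 + 540×650 + 445×308 + 315×631 + 175×306 + 110×163 + 115×567
  = 480250 + 108460 + 25300 + 351000 + 137060 + 198765 + 53550 + 17930 + 65205 = 1437520
Sum of weights = 850 + 638 + 46 + 650 + 308 + 631 + 306 + 163 + 567 = 4159
Weighted mean = 1437520 / 4159 = 345.64078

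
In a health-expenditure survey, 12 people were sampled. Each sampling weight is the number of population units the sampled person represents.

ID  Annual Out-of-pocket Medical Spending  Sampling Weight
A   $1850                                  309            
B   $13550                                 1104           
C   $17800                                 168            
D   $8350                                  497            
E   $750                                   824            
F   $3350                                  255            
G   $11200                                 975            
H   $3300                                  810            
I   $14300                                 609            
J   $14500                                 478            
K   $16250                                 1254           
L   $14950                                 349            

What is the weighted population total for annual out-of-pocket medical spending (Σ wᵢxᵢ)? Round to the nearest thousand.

Weighted total = 1850×309 + 13550×1104 + 17800×168 + 8350×497 + 750×824 + 3350×255 + 11200×975 + 3300×810 + 14300×609 + 14500×478 + 16250×1254 + 14950×349
  = 571650 + 14959200 + 2990400 + 4149950 + 618000 + 854250 + 10920000 + 2673000 + 8708700 + 6931000 + 20377500 + 5217550 = 78971200

78971000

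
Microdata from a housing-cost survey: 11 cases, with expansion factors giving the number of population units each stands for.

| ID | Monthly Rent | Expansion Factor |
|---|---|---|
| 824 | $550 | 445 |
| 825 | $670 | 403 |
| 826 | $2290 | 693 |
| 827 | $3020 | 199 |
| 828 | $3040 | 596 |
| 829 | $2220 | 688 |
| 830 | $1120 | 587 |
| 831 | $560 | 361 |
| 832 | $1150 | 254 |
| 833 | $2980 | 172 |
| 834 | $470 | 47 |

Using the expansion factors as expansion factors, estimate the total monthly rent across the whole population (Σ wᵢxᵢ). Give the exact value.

Weighted total = 550×445 + 670×403 + 2290×693 + 3020×199 + 3040×596 + 2220×688 + 1120×587 + 560×361 + 1150×254 + 2980×172 + 470×47
  = 244750 + 270010 + 1586970 + 600980 + 1811840 + 1527360 + 657440 + 202160 + 292100 + 512560 + 22090 = 7728260

7728260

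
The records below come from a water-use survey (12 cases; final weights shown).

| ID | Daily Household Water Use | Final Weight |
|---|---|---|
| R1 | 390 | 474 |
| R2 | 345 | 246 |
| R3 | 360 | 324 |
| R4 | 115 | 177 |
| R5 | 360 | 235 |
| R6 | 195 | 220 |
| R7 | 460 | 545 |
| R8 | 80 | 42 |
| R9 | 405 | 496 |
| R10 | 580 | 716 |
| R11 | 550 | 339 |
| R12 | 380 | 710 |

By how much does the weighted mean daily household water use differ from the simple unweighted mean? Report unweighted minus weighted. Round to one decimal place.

Unweighted sum = 4220
Unweighted mean = 4220 / 12 = 351.66667
Weighted sum = 390×474 + 345×246 + 360×324 + 115×177 + 360×235 + 195×220 + 460×545 + 80×42 + 405×496 + 580×716 + 550×339 + 380×710
  = 1860695
Sum of weights = 474 + 246 + 324 + 177 + 235 + 220 + 545 + 42 + 496 + 716 + 339 + 710 = 4524
Weighted mean = 1860695 / 4524 = 411.29421
Difference (unweighted minus weighted) = -59.627542

-59.6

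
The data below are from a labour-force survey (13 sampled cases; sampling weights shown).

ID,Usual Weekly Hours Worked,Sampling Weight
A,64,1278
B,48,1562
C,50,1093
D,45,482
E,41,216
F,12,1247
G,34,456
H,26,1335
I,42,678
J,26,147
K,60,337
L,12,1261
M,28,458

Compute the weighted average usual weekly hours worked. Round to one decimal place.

Weighted sum = 387616
Sum of weights = 10550
Weighted mean = 387616 / 10550 = 36.740853

36.7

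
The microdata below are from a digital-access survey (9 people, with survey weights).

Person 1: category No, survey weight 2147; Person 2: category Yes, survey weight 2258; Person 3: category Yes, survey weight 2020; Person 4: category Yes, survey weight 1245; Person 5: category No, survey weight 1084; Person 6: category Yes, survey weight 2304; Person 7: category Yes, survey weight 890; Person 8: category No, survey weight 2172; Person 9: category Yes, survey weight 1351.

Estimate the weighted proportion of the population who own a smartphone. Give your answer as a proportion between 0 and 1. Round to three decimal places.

Sum of weights for 'Yes' = 2258 + 2020 + 1245 + 2304 + 890 + 1351 = 10068
Total weight = 2147 + 2258 + 2020 + 1245 + 1084 + 2304 + 890 + 2172 + 1351 = 15471
Weighted proportion = 10068 / 15471 = 0.65076595

0.651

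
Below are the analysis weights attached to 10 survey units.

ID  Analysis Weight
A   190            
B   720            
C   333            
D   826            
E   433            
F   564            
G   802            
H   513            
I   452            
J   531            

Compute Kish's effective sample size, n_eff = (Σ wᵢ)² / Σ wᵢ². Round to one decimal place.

8.9

Σ wᵢ = 5364
Σ wᵢ² = 36100 + 518400 + 110889 + 682276 + 187489 + 318096 + 643204 + 263169 + 204304 + 281961 = 3245888
n_eff = 5364² / 3245888 = 28772496 / 3245888 = 8.8642911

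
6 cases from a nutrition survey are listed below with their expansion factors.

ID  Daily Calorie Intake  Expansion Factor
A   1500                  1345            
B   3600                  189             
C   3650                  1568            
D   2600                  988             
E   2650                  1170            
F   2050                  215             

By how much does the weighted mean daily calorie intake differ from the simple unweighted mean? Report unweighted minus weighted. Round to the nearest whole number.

Unweighted sum = 1500 + 3600 + 3650 + 2600 + 2650 + 2050 = 16050
Unweighted mean = 16050 / 6 = 2675
Weighted sum = 1500×1345 + 3600×189 + 3650×1568 + 2600×988 + 2650×1170 + 2050×215
  = 2017500 + 680400 + 5723200 + 2568800 + 3100500 + 440750 = 14531150
Sum of weights = 1345 + 189 + 1568 + 988 + 1170 + 215 = 5475
Weighted mean = 14531150 / 5475 = 2654.0913
Difference (unweighted minus weighted) = 20.908676

21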